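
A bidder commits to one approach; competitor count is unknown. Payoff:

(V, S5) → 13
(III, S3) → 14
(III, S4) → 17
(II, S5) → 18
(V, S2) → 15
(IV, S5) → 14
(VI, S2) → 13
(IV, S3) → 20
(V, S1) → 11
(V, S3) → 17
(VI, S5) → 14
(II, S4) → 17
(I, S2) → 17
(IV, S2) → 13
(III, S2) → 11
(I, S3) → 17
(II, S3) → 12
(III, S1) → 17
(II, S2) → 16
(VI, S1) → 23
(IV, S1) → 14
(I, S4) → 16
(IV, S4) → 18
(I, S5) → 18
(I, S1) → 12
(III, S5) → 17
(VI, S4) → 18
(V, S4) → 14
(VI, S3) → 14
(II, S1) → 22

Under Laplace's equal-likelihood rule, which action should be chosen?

Row averages: I=16, II=17, III=15.2, IV=15.8, V=14, VI=16.4
Highest average = 17 → II.

II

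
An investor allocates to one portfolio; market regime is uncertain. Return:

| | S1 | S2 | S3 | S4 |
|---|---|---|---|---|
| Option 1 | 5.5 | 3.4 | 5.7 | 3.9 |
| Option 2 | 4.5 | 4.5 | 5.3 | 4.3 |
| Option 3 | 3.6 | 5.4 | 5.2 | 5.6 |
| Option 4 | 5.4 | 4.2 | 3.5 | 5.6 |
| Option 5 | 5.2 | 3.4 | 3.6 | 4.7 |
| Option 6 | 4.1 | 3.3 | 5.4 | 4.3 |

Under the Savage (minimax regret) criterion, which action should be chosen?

Column bests: S1=5.5, S2=5.4, S3=5.7, S4=5.6.
Option 1 regrets: 0.0, 2.0, 0.0, 1.7 → max 2.0
Option 2 regrets: 1.0, 0.9, 0.4, 1.3 → max 1.3
Option 3 regrets: 1.9, 0.0, 0.5, 0.0 → max 1.9
Option 4 regrets: 0.1, 1.2, 2.2, 0.0 → max 2.2
Option 5 regrets: 0.3, 2.0, 2.1, 0.9 → max 2.1
Option 6 regrets: 1.4, 2.1, 0.3, 1.3 → max 2.1
Smallest max regret = 1.3 → Option 2.

Option 2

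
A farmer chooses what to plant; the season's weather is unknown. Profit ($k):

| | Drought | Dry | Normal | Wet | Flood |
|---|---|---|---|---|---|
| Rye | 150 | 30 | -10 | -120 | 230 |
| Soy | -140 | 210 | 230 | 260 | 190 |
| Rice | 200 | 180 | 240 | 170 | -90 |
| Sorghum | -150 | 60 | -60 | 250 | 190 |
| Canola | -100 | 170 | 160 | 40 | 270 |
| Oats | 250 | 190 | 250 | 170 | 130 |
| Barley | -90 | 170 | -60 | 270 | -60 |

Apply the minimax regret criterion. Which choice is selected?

Column bests: Drought=250, Dry=210, Normal=250, Wet=270, Flood=270.
Rye regrets: 100, 180, 260, 390, 40 → max 390
Soy regrets: 390, 0, 20, 10, 80 → max 390
Rice regrets: 50, 30, 10, 100, 360 → max 360
Sorghum regrets: 400, 150, 310, 20, 80 → max 400
Canola regrets: 350, 40, 90, 230, 0 → max 350
Oats regrets: 0, 20, 0, 100, 140 → max 140
Barley regrets: 340, 40, 310, 0, 330 → max 340
Smallest max regret = 140 → Oats.

Oats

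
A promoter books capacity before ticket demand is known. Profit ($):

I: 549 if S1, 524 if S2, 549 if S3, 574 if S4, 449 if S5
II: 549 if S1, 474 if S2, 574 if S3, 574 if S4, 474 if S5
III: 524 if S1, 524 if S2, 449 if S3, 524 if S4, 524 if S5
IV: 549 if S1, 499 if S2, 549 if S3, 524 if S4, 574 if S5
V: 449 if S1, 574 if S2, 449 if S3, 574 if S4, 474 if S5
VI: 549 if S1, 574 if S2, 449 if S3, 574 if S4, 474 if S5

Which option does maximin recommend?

IV

Row minima: I=449, II=474, III=449, IV=499, V=449, VI=449
Best worst-case = 499 → IV.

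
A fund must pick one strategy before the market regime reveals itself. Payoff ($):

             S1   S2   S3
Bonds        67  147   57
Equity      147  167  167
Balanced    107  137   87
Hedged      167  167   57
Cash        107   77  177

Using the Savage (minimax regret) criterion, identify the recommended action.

Column bests: S1=167, S2=167, S3=177.
Bonds regrets: 100, 20, 120 → max 120
Equity regrets: 20, 0, 10 → max 20
Balanced regrets: 60, 30, 90 → max 90
Hedged regrets: 0, 0, 120 → max 120
Cash regrets: 60, 90, 0 → max 90
Smallest max regret = 20 → Equity.

Equity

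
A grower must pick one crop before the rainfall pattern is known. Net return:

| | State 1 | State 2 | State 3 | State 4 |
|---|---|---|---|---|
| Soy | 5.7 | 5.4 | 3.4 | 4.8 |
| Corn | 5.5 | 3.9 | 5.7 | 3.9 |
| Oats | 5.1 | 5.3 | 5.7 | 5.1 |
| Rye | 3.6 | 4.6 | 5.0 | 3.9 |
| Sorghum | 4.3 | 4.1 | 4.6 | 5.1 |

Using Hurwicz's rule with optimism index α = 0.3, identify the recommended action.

Soy: 0.3·5.7 + 0.7·3.4 = 4.09
Corn: 0.3·5.7 + 0.7·3.9 = 4.44
Oats: 0.3·5.7 + 0.7·5.1 = 5.28
Rye: 0.3·5.0 + 0.7·3.6 = 4.02
Sorghum: 0.3·5.1 + 0.7·4.1 = 4.4
Highest Hurwicz score = 5.28 → Oats.

Oats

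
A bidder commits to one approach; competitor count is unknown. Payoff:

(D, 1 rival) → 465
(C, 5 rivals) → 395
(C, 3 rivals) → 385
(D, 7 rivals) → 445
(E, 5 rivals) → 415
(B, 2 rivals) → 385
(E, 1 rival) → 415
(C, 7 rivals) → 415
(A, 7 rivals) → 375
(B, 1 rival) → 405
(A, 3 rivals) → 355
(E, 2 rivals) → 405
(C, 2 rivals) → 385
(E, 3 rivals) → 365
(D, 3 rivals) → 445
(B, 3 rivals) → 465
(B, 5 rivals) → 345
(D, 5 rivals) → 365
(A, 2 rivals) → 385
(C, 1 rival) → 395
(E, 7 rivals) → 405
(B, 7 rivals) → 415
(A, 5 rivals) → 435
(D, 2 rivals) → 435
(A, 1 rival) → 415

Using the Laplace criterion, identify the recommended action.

Row averages: A=393, B=403, C=395, D=431, E=401
Highest average = 431 → D.

D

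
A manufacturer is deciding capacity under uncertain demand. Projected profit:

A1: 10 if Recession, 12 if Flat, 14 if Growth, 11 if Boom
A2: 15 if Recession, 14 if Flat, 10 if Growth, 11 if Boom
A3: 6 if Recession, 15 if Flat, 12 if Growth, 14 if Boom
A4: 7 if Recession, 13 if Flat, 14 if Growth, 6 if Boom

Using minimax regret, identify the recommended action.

A2

Column bests: Recession=15, Flat=15, Growth=14, Boom=14.
A1 regrets: 5, 3, 0, 3 → max 5
A2 regrets: 0, 1, 4, 3 → max 4
A3 regrets: 9, 0, 2, 0 → max 9
A4 regrets: 8, 2, 0, 8 → max 8
Smallest max regret = 4 → A2.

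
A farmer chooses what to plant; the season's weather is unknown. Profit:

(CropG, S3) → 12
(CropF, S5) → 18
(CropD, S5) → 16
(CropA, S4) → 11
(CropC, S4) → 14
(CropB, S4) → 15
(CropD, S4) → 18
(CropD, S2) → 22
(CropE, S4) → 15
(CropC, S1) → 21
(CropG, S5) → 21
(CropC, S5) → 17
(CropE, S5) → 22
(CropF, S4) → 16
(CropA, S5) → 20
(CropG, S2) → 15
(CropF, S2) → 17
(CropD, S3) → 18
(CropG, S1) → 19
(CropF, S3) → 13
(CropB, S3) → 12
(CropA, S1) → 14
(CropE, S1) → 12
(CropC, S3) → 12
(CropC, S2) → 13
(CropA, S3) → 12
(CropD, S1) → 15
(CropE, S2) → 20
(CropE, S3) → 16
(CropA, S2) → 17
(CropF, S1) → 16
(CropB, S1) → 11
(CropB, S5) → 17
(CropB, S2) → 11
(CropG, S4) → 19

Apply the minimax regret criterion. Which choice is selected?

CropF

Column bests: S1=21, S2=22, S3=18, S4=19, S5=22.
CropD regrets: 6, 0, 0, 1, 6 → max 6
CropE regrets: 9, 2, 2, 4, 0 → max 9
CropG regrets: 2, 7, 6, 0, 1 → max 7
CropA regrets: 7, 5, 6, 8, 2 → max 8
CropC regrets: 0, 9, 6, 5, 5 → max 9
CropF regrets: 5, 5, 5, 3, 4 → max 5
CropB regrets: 10, 11, 6, 4, 5 → max 11
Smallest max regret = 5 → CropF.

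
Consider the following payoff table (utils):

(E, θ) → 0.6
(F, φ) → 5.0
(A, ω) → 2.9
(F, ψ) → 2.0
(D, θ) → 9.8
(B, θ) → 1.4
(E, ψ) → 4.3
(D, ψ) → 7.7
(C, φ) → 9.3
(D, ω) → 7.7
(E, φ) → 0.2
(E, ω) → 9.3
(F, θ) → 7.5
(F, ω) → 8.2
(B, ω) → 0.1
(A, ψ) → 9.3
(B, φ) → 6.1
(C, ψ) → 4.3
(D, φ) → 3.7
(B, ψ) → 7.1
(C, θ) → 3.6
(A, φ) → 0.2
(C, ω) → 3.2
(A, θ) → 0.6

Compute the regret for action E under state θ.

9.2

Best payoff under θ is 9.8.
Regret = 9.8 − 0.6 = 9.2.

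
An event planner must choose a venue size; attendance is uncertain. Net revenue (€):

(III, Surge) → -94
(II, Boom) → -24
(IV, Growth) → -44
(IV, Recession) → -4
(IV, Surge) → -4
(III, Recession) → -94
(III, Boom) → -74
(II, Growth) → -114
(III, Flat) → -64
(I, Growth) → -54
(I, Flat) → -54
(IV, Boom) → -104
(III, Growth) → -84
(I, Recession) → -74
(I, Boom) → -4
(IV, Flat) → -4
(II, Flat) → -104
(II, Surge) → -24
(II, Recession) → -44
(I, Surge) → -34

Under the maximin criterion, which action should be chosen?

Row minima: I=-74, II=-114, III=-94, IV=-104
Best worst-case = -74 → I.

I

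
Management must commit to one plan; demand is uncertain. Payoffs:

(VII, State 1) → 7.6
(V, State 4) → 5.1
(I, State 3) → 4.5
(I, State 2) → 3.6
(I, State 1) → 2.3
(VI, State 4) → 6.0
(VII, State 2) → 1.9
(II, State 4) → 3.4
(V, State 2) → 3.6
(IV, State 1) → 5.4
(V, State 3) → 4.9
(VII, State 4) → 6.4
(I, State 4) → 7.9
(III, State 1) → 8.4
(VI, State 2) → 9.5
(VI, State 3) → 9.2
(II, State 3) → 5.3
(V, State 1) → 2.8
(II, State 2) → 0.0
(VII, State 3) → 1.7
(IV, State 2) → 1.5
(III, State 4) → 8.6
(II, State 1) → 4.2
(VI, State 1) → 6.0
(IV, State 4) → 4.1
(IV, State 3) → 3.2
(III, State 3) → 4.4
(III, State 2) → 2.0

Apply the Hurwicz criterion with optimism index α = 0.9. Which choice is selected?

VI

I: 0.9·7.9 + 0.1·2.3 = 7.34
II: 0.9·5.3 + 0.1·0.0 = 4.77
III: 0.9·8.6 + 0.1·2.0 = 7.94
IV: 0.9·5.4 + 0.1·1.5 = 5.01
V: 0.9·5.1 + 0.1·2.8 = 4.87
VI: 0.9·9.5 + 0.1·6.0 = 9.15
VII: 0.9·7.6 + 0.1·1.7 = 7.01
Highest Hurwicz score = 9.15 → VI.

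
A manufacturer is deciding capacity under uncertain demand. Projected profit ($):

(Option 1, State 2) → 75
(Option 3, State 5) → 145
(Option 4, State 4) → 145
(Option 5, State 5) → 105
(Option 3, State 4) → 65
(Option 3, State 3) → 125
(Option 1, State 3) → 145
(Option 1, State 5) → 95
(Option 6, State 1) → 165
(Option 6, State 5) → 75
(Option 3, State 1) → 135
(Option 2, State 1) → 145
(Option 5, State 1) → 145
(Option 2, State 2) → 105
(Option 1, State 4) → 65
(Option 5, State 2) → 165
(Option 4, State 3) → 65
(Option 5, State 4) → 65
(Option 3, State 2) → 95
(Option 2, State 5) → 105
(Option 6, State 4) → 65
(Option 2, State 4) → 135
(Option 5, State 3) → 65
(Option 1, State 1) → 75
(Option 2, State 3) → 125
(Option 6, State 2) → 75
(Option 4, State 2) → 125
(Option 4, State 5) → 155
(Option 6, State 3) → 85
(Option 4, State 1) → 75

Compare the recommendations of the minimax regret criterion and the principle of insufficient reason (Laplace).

Column bests: State 1=165, State 2=165, State 3=145, State 4=145, State 5=155.
Option 1 regrets: 90, 90, 0, 80, 60 → max 90
Option 2 regrets: 20, 60, 20, 10, 50 → max 60
Option 3 regrets: 30, 70, 20, 80, 10 → max 80
Option 4 regrets: 90, 40, 80, 0, 0 → max 90
Option 5 regrets: 20, 0, 80, 80, 50 → max 80
Option 6 regrets: 0, 90, 60, 80, 80 → max 90
Smallest max regret = 60 → Option 2.
Row averages: Option 1=91, Option 2=123, Option 3=113, Option 4=113, Option 5=109, Option 6=93
Highest average = 123 → Option 2.

minimax regret → Option 2; laplace → Option 2 (agree)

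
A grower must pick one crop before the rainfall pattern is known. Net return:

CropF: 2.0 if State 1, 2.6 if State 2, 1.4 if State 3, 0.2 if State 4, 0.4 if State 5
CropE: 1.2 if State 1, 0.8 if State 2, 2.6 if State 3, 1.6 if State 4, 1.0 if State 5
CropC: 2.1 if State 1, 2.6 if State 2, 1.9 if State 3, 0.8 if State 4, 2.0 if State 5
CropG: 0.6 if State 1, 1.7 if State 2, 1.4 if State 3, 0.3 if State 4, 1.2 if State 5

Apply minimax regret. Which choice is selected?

Column bests: State 1=2.1, State 2=2.6, State 3=2.6, State 4=1.6, State 5=2.0.
CropF regrets: 0.1, 0.0, 1.2, 1.4, 1.6 → max 1.6
CropE regrets: 0.9, 1.8, 0.0, 0.0, 1.0 → max 1.8
CropC regrets: 0.0, 0.0, 0.7, 0.8, 0.0 → max 0.8
CropG regrets: 1.5, 0.9, 1.2, 1.3, 0.8 → max 1.5
Smallest max regret = 0.8 → CropC.

CropC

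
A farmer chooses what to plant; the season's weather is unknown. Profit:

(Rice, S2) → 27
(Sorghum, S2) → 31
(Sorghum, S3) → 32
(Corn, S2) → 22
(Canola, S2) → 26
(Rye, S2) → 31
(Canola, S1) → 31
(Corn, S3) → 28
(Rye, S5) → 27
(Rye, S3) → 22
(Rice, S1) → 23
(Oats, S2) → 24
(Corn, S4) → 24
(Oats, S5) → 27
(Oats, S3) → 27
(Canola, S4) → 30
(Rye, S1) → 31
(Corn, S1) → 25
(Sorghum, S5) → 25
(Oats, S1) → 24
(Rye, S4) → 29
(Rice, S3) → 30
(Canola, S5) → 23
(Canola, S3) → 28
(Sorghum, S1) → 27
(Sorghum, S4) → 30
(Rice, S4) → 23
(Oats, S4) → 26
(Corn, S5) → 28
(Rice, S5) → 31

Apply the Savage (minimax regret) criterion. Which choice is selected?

Column bests: S1=31, S2=31, S3=32, S4=30, S5=31.
Rye regrets: 0, 0, 10, 1, 4 → max 10
Sorghum regrets: 4, 0, 0, 0, 6 → max 6
Rice regrets: 8, 4, 2, 7, 0 → max 8
Canola regrets: 0, 5, 4, 0, 8 → max 8
Oats regrets: 7, 7, 5, 4, 4 → max 7
Corn regrets: 6, 9, 4, 6, 3 → max 9
Smallest max regret = 6 → Sorghum.

Sorghum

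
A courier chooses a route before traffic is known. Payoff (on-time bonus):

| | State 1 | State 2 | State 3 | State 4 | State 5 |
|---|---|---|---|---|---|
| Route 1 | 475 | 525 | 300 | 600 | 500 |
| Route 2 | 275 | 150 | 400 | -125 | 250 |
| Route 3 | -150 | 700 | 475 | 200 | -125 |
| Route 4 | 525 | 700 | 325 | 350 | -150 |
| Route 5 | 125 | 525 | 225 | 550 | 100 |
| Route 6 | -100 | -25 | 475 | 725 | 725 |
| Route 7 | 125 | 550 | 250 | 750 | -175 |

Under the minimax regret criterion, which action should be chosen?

Route 1

Column bests: State 1=525, State 2=700, State 3=475, State 4=750, State 5=725.
Route 1 regrets: 50, 175, 175, 150, 225 → max 225
Route 2 regrets: 250, 550, 75, 875, 475 → max 875
Route 3 regrets: 675, 0, 0, 550, 850 → max 850
Route 4 regrets: 0, 0, 150, 400, 875 → max 875
Route 5 regrets: 400, 175, 250, 200, 625 → max 625
Route 6 regrets: 625, 725, 0, 25, 0 → max 725
Route 7 regrets: 400, 150, 225, 0, 900 → max 900
Smallest max regret = 225 → Route 1.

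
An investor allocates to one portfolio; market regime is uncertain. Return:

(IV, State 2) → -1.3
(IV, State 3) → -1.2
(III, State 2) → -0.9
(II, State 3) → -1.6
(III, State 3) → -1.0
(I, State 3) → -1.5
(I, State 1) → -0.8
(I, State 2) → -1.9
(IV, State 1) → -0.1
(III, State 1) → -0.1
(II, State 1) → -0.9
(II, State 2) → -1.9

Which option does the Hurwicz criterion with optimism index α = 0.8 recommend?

III

I: 0.8·(-0.8) + 0.2·(-1.9) = -1.02
II: 0.8·(-0.9) + 0.2·(-1.9) = -1.1
III: 0.8·(-0.1) + 0.2·(-1.0) = -0.28
IV: 0.8·(-0.1) + 0.2·(-1.3) = -0.34
Highest Hurwicz score = -0.28 → III.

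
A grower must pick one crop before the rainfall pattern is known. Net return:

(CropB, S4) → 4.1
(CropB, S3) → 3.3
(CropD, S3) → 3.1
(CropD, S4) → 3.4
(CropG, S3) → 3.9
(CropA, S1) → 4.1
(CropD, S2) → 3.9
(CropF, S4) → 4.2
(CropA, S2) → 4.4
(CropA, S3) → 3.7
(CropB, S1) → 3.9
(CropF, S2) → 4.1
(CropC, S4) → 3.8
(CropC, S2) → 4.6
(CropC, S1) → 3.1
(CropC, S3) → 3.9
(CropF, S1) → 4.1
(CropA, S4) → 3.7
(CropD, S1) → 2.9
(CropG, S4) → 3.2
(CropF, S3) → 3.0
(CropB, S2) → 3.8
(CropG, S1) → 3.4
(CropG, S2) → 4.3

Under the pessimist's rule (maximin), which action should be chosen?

CropA

Row minima: CropG=3.2, CropD=2.9, CropB=3.3, CropA=3.7, CropF=3.0, CropC=3.1
Best worst-case = 3.7 → CropA.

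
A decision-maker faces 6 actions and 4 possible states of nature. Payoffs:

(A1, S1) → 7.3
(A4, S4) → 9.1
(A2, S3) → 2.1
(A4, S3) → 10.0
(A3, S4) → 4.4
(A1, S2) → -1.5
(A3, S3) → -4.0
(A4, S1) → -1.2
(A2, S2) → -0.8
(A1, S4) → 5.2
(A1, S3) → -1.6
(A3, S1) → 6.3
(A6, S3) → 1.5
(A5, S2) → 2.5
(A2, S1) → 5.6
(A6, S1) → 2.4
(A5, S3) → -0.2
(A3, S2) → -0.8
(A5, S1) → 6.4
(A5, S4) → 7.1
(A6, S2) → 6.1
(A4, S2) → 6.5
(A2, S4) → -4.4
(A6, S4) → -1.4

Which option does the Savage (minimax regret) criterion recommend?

Column bests: S1=7.3, S2=6.5, S3=10.0, S4=9.1.
A1 regrets: 0.0, 8.0, 11.6, 3.9 → max 11.6
A2 regrets: 1.7, 7.3, 7.9, 13.5 → max 13.5
A3 regrets: 1.0, 7.3, 14.0, 4.7 → max 14.0
A4 regrets: 8.5, 0.0, 0.0, 0.0 → max 8.5
A5 regrets: 0.9, 4.0, 10.2, 2.0 → max 10.2
A6 regrets: 4.9, 0.4, 8.5, 10.5 → max 10.5
Smallest max regret = 8.5 → A4.

A4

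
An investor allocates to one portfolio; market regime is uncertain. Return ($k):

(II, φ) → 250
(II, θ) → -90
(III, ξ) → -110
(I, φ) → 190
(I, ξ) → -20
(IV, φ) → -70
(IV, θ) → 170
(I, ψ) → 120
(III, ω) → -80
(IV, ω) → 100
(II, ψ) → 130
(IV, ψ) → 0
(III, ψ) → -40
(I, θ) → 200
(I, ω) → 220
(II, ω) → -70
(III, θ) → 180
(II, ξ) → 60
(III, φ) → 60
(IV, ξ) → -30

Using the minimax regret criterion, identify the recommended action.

Column bests: θ=200, φ=250, ψ=130, ω=220, ξ=60.
I regrets: 0, 60, 10, 0, 80 → max 80
II regrets: 290, 0, 0, 290, 0 → max 290
III regrets: 20, 190, 170, 300, 170 → max 300
IV regrets: 30, 320, 130, 120, 90 → max 320
Smallest max regret = 80 → I.

I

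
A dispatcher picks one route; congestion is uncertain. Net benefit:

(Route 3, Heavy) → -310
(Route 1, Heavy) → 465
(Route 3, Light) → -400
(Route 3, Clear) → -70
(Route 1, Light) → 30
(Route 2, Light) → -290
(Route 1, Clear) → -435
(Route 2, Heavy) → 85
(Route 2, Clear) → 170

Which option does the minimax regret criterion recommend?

Route 2

Column bests: Clear=170, Light=30, Heavy=465.
Route 1 regrets: 605, 0, 0 → max 605
Route 2 regrets: 0, 320, 380 → max 380
Route 3 regrets: 240, 430, 775 → max 775
Smallest max regret = 380 → Route 2.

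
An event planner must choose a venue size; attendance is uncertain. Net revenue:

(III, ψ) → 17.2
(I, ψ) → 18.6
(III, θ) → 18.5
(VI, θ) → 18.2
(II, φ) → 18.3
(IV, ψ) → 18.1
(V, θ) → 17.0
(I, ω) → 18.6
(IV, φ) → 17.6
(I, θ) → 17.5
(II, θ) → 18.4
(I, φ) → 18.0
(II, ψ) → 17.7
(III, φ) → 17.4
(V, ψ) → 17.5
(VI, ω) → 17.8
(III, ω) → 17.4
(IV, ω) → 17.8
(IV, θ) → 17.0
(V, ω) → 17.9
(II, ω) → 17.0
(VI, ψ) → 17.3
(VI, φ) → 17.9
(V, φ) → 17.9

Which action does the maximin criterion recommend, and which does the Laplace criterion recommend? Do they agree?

Row minima: I=17.5, II=17.0, III=17.2, IV=17.0, V=17.0, VI=17.3
Best worst-case = 17.5 → I.
Row averages: I=18.175, II=17.85, III=17.625, IV=17.625, V=17.575, VI=17.8
Highest average = 18.175 → I.

maximin → I; laplace → I (agree)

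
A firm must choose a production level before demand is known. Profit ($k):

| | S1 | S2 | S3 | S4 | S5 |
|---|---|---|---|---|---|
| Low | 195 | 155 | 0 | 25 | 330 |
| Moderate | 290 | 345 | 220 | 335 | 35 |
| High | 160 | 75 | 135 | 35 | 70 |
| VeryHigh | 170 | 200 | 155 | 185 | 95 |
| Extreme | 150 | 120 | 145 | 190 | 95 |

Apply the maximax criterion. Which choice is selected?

Row maxima: Low=330, Moderate=345, High=160, VeryHigh=200, Extreme=190
Best best-case = 345 → Moderate.

Moderate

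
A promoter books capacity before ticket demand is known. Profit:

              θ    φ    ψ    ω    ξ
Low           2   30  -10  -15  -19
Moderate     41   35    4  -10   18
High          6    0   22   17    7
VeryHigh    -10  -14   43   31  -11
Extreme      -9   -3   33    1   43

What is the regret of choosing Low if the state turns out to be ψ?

Best payoff under ψ is 43.
Regret = 43 − (-10) = 53.

53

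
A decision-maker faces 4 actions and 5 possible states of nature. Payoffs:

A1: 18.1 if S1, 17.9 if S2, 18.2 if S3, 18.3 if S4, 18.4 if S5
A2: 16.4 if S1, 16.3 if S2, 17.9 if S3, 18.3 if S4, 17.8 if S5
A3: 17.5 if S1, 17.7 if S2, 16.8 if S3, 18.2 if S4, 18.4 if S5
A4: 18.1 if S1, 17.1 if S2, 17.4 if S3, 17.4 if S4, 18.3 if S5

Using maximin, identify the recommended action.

A1

Row minima: A1=17.9, A2=16.3, A3=16.8, A4=17.1
Best worst-case = 17.9 → A1.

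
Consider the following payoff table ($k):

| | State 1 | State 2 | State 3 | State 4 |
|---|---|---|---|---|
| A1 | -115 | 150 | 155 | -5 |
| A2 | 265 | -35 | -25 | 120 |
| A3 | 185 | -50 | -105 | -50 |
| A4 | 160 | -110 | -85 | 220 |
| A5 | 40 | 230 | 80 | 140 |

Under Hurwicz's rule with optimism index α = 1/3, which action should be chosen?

A5

A1: 1/3·155 + 2/3·(-115) = -25
A2: 1/3·265 + 2/3·(-35) = 65
A3: 1/3·185 + 2/3·(-105) = -25/3
A4: 1/3·220 + 2/3·(-110) = 0
A5: 1/3·230 + 2/3·40 = 310/3
Highest Hurwicz score = 310/3 → A5.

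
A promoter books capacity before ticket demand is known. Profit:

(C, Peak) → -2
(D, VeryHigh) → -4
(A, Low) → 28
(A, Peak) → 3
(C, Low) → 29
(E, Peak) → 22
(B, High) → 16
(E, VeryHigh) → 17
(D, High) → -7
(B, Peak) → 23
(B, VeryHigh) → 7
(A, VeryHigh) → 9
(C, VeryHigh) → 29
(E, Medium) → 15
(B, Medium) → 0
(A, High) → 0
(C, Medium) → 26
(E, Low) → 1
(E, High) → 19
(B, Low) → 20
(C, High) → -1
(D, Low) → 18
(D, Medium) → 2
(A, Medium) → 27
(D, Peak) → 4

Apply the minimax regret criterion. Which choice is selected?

Column bests: Low=29, Medium=27, High=19, VeryHigh=29, Peak=23.
A regrets: 1, 0, 19, 20, 20 → max 20
B regrets: 9, 27, 3, 22, 0 → max 27
C regrets: 0, 1, 20, 0, 25 → max 25
D regrets: 11, 25, 26, 33, 19 → max 33
E regrets: 28, 12, 0, 12, 1 → max 28
Smallest max regret = 20 → A.

A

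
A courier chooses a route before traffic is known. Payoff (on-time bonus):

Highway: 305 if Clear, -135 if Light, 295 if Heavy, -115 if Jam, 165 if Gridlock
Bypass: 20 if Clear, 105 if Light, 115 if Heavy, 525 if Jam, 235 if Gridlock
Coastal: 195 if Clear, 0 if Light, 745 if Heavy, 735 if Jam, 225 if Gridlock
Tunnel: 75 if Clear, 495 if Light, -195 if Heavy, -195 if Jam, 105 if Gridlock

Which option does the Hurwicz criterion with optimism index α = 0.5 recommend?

Coastal

Highway: 0.5·305 + 0.5·(-135) = 85
Bypass: 0.5·525 + 0.5·20 = 272.5
Coastal: 0.5·745 + 0.5·0 = 372.5
Tunnel: 0.5·495 + 0.5·(-195) = 150
Highest Hurwicz score = 372.5 → Coastal.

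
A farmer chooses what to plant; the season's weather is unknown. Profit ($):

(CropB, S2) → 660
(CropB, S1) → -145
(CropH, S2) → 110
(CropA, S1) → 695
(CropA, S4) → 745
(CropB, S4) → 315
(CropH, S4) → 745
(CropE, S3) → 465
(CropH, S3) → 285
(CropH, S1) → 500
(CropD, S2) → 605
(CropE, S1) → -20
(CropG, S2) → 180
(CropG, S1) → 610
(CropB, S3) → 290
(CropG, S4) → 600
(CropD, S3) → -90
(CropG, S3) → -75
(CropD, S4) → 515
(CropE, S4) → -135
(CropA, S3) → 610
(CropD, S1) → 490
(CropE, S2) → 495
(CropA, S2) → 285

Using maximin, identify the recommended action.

Row minima: CropH=110, CropG=-75, CropA=285, CropD=-90, CropE=-135, CropB=-145
Best worst-case = 285 → CropA.

CropA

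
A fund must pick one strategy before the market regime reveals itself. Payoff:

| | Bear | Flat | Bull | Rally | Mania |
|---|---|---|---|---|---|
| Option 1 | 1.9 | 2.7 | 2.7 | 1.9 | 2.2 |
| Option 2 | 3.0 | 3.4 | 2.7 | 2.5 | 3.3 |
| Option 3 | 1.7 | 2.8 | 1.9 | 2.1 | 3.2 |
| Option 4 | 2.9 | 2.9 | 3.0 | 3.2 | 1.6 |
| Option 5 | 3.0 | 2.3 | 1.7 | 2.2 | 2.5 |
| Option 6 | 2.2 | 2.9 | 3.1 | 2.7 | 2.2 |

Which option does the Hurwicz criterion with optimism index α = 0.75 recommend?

Option 2

Option 1: 0.75·2.7 + 0.25·1.9 = 2.5
Option 2: 0.75·3.4 + 0.25·2.5 = 3.175
Option 3: 0.75·3.2 + 0.25·1.7 = 2.825
Option 4: 0.75·3.2 + 0.25·1.6 = 2.8
Option 5: 0.75·3.0 + 0.25·1.7 = 2.675
Option 6: 0.75·3.1 + 0.25·2.2 = 2.875
Highest Hurwicz score = 3.175 → Option 2.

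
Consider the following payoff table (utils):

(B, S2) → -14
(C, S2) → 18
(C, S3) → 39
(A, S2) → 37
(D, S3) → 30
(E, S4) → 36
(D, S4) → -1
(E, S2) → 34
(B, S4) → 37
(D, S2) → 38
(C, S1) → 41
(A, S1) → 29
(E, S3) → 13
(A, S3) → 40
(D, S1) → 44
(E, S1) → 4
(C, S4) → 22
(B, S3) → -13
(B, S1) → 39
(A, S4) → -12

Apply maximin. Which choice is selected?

Row minima: A=-12, B=-14, C=18, D=-1, E=4
Best worst-case = 18 → C.

C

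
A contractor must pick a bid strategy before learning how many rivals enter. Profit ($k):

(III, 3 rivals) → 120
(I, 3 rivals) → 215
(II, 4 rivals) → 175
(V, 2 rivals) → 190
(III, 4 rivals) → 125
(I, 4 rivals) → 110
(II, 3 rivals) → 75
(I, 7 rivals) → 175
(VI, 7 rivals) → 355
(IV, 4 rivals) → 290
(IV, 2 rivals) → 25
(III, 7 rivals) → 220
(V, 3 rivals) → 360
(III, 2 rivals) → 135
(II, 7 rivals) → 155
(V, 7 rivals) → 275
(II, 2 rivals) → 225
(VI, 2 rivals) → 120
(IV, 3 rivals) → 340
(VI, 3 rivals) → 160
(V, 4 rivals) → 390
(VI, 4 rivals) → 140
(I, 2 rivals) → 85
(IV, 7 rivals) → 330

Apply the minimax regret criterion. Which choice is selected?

V

Column bests: 2 rivals=225, 3 rivals=360, 4 rivals=390, 7 rivals=355.
I regrets: 140, 145, 280, 180 → max 280
II regrets: 0, 285, 215, 200 → max 285
III regrets: 90, 240, 265, 135 → max 265
IV regrets: 200, 20, 100, 25 → max 200
V regrets: 35, 0, 0, 80 → max 80
VI regrets: 105, 200, 250, 0 → max 250
Smallest max regret = 80 → V.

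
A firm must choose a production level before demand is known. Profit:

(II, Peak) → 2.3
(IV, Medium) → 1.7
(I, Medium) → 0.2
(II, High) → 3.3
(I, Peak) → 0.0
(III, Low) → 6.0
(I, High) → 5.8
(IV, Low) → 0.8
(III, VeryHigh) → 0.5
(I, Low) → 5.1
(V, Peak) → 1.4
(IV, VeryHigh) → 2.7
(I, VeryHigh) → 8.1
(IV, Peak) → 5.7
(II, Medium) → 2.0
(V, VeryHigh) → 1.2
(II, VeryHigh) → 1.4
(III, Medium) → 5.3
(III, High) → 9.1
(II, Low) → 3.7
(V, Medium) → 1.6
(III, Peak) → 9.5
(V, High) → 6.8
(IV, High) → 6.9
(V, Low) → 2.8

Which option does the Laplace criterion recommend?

Row averages: I=3.84, II=2.54, III=6.08, IV=3.56, V=2.76
Highest average = 6.08 → III.

III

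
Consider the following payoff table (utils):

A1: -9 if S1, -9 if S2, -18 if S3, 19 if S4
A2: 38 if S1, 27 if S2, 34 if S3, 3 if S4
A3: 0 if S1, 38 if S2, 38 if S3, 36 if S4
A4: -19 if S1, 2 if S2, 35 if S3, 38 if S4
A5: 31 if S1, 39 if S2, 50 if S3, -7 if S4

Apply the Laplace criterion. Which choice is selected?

A5

Row averages: A1=-4.25, A2=25.5, A3=28, A4=14, A5=28.25
Highest average = 28.25 → A5.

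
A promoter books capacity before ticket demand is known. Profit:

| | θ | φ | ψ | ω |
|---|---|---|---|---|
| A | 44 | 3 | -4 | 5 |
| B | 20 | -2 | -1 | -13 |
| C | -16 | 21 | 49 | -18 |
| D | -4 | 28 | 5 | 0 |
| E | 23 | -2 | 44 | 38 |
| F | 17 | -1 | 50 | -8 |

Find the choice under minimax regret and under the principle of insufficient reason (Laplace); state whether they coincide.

Column bests: θ=44, φ=28, ψ=50, ω=38.
A regrets: 0, 25, 54, 33 → max 54
B regrets: 24, 30, 51, 51 → max 51
C regrets: 60, 7, 1, 56 → max 60
D regrets: 48, 0, 45, 38 → max 48
E regrets: 21, 30, 6, 0 → max 30
F regrets: 27, 29, 0, 46 → max 46
Smallest max regret = 30 → E.
Row averages: A=12, B=1, C=9, D=7.25, E=25.75, F=14.5
Highest average = 25.75 → E.

minimax regret → E; laplace → E (agree)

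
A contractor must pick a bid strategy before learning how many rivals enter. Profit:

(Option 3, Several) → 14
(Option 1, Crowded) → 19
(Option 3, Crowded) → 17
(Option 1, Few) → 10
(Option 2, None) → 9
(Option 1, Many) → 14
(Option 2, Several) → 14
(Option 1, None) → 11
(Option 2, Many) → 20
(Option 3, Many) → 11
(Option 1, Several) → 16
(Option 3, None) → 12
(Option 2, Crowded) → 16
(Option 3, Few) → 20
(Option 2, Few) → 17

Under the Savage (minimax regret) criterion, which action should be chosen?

Column bests: None=12, Few=20, Several=16, Many=20, Crowded=19.
Option 1 regrets: 1, 10, 0, 6, 0 → max 10
Option 2 regrets: 3, 3, 2, 0, 3 → max 3
Option 3 regrets: 0, 0, 2, 9, 2 → max 9
Smallest max regret = 3 → Option 2.

Option 2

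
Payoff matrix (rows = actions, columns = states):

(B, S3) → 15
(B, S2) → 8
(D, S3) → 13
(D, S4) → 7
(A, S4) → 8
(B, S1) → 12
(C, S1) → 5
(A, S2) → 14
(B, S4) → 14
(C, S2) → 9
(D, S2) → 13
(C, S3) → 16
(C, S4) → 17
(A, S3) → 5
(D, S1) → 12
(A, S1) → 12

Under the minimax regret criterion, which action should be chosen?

B

Column bests: S1=12, S2=14, S3=16, S4=17.
A regrets: 0, 0, 11, 9 → max 11
B regrets: 0, 6, 1, 3 → max 6
C regrets: 7, 5, 0, 0 → max 7
D regrets: 0, 1, 3, 10 → max 10
Smallest max regret = 6 → B.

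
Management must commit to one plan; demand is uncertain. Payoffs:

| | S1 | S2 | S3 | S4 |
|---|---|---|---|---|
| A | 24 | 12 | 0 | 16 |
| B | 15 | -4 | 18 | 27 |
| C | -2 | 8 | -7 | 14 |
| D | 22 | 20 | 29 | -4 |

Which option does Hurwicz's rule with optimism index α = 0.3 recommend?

A

A: 0.3·24 + 0.7·0 = 7.2
B: 0.3·27 + 0.7·(-4) = 5.3
C: 0.3·14 + 0.7·(-7) = -0.7
D: 0.3·29 + 0.7·(-4) = 5.9
Highest Hurwicz score = 7.2 → A.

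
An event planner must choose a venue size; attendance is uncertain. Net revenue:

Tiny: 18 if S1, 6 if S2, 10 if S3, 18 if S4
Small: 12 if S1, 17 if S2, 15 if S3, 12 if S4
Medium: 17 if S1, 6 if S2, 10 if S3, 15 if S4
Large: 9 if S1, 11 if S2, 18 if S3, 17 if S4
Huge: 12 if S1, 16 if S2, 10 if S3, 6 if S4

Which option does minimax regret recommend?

Column bests: S1=18, S2=17, S3=18, S4=18.
Tiny regrets: 0, 11, 8, 0 → max 11
Small regrets: 6, 0, 3, 6 → max 6
Medium regrets: 1, 11, 8, 3 → max 11
Large regrets: 9, 6, 0, 1 → max 9
Huge regrets: 6, 1, 8, 12 → max 12
Smallest max regret = 6 → Small.

Small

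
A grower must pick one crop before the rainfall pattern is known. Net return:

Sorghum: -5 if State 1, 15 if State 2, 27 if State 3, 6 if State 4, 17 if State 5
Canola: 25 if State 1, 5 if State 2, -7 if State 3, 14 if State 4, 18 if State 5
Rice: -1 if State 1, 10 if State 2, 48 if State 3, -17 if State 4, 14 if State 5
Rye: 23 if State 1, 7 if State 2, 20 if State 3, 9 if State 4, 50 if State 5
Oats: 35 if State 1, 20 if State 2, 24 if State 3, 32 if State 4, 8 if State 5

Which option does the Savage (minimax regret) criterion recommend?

Column bests: State 1=35, State 2=20, State 3=48, State 4=32, State 5=50.
Sorghum regrets: 40, 5, 21, 26, 33 → max 40
Canola regrets: 10, 15, 55, 18, 32 → max 55
Rice regrets: 36, 10, 0, 49, 36 → max 49
Rye regrets: 12, 13, 28, 23, 0 → max 28
Oats regrets: 0, 0, 24, 0, 42 → max 42
Smallest max regret = 28 → Rye.

Rye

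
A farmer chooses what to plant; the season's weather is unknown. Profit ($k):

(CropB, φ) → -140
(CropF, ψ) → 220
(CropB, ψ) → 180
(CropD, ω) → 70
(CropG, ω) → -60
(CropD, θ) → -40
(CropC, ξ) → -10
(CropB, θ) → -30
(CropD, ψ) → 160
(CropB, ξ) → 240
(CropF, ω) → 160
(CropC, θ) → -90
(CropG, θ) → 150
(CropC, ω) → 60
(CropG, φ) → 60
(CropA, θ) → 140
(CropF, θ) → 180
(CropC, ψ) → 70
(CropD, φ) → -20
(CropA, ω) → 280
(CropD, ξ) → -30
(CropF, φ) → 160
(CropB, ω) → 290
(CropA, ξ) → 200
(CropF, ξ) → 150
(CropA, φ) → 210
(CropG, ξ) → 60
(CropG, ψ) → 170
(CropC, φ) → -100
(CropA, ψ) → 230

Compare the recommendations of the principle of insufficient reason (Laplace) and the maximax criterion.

laplace → CropA; maximax → CropB (disagree)

Row averages: CropF=174, CropD=28, CropA=212, CropG=76, CropC=-14, CropB=108
Highest average = 212 → CropA.
Row maxima: CropF=220, CropD=160, CropA=280, CropG=170, CropC=70, CropB=290
Best best-case = 290 → CropB.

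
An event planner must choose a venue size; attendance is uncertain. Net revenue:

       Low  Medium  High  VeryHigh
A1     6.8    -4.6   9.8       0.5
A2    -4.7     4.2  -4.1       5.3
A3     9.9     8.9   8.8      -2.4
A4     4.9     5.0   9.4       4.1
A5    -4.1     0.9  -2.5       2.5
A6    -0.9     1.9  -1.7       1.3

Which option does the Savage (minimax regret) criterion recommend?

Column bests: Low=9.9, Medium=8.9, High=9.8, VeryHigh=5.3.
A1 regrets: 3.1, 13.5, 0.0, 4.8 → max 13.5
A2 regrets: 14.6, 4.7, 13.9, 0.0 → max 14.6
A3 regrets: 0.0, 0.0, 1.0, 7.7 → max 7.7
A4 regrets: 5.0, 3.9, 0.4, 1.2 → max 5.0
A5 regrets: 14.0, 8.0, 12.3, 2.8 → max 14.0
A6 regrets: 10.8, 7.0, 11.5, 4.0 → max 11.5
Smallest max regret = 5.0 → A4.

A4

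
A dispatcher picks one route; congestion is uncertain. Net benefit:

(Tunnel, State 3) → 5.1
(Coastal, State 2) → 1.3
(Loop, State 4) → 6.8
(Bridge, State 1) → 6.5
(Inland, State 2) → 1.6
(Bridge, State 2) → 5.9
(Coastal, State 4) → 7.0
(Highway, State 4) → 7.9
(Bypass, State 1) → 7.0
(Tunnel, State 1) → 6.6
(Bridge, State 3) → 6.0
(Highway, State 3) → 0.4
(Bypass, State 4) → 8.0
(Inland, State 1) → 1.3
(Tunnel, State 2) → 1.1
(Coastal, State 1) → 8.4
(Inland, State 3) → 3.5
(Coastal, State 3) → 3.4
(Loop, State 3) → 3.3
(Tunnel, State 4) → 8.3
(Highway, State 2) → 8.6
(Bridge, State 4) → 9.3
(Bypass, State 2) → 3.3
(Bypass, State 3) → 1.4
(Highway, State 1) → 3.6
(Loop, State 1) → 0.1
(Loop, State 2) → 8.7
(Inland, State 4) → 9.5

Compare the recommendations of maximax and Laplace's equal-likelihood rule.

Row maxima: Bypass=8.0, Inland=9.5, Loop=8.7, Coastal=8.4, Highway=8.6, Bridge=9.3, Tunnel=8.3
Best best-case = 9.5 → Inland.
Row averages: Bypass=4.925, Inland=3.975, Loop=4.725, Coastal=5.025, Highway=5.125, Bridge=6.925, Tunnel=5.275
Highest average = 6.925 → Bridge.

maximax → Inland; laplace → Bridge (disagree)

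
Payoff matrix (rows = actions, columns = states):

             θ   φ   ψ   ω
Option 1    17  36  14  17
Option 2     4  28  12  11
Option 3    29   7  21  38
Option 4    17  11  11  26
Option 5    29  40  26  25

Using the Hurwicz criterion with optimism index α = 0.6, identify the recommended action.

Option 1: 0.6·36 + 0.4·14 = 27.2
Option 2: 0.6·28 + 0.4·4 = 18.4
Option 3: 0.6·38 + 0.4·7 = 25.6
Option 4: 0.6·26 + 0.4·11 = 20
Option 5: 0.6·40 + 0.4·25 = 34
Highest Hurwicz score = 34 → Option 5.

Option 5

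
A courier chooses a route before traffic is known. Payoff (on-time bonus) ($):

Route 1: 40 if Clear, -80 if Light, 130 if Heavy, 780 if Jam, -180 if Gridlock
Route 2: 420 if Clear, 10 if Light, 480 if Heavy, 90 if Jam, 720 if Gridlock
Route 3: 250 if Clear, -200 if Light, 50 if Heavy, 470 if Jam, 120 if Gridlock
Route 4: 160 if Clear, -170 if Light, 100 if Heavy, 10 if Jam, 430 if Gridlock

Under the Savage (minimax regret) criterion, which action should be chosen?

Column bests: Clear=420, Light=10, Heavy=480, Jam=780, Gridlock=720.
Route 1 regrets: 380, 90, 350, 0, 900 → max 900
Route 2 regrets: 0, 0, 0, 690, 0 → max 690
Route 3 regrets: 170, 210, 430, 310, 600 → max 600
Route 4 regrets: 260, 180, 380, 770, 290 → max 770
Smallest max regret = 600 → Route 3.

Route 3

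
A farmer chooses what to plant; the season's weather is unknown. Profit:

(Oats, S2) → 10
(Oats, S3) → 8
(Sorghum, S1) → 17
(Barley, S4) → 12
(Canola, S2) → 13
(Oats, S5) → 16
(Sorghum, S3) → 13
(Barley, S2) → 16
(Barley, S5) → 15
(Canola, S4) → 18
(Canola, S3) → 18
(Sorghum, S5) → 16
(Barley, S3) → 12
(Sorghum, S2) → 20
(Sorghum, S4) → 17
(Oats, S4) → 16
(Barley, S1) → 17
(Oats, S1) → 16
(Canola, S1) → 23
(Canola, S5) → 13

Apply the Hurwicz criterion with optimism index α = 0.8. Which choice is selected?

Canola

Barley: 0.8·17 + 0.2·12 = 16
Sorghum: 0.8·20 + 0.2·13 = 18.6
Oats: 0.8·16 + 0.2·8 = 14.4
Canola: 0.8·23 + 0.2·13 = 21
Highest Hurwicz score = 21 → Canola.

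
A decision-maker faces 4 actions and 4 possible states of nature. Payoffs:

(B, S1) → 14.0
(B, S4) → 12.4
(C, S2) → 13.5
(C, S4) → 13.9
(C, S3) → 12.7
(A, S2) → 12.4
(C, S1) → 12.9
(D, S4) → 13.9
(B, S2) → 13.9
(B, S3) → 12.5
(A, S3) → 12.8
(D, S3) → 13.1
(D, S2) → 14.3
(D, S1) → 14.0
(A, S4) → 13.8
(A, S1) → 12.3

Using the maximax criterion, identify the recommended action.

D

Row maxima: A=13.8, B=14.0, C=13.9, D=14.3
Best best-case = 14.3 → D.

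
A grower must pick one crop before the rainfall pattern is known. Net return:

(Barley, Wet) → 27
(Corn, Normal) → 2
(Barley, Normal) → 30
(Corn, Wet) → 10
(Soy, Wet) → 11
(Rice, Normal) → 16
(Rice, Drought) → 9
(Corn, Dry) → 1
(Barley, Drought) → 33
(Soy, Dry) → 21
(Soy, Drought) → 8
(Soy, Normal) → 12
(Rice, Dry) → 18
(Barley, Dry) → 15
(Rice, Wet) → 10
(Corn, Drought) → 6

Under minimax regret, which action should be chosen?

Column bests: Drought=33, Dry=21, Normal=30, Wet=27.
Barley regrets: 0, 6, 0, 0 → max 6
Soy regrets: 25, 0, 18, 16 → max 25
Rice regrets: 24, 3, 14, 17 → max 24
Corn regrets: 27, 20, 28, 17 → max 28
Smallest max regret = 6 → Barley.

Barley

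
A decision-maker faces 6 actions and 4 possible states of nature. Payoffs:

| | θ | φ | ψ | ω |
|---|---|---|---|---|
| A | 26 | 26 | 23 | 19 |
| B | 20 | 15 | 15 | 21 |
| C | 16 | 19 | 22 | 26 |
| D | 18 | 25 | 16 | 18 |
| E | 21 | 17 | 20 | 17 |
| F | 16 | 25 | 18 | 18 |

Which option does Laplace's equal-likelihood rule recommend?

Row averages: A=23.5, B=17.75, C=20.75, D=19.25, E=18.75, F=19.25
Highest average = 23.5 → A.

A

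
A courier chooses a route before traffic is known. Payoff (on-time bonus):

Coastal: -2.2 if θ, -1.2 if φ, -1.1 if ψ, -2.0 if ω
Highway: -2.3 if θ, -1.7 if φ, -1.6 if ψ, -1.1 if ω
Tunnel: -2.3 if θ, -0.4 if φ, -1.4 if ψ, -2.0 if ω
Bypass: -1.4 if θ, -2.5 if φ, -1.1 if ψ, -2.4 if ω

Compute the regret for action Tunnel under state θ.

Best payoff under θ is -1.4.
Regret = -1.4 − (-2.3) = 0.9.

0.9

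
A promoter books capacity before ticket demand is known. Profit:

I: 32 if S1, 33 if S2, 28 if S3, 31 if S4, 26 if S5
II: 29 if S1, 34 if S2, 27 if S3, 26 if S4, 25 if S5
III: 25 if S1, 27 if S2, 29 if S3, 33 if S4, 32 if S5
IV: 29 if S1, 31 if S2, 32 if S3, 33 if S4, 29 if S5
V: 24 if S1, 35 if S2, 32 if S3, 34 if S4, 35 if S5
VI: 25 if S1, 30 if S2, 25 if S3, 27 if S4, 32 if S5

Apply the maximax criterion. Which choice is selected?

Row maxima: I=33, II=34, III=33, IV=33, V=35, VI=32
Best best-case = 35 → V.

V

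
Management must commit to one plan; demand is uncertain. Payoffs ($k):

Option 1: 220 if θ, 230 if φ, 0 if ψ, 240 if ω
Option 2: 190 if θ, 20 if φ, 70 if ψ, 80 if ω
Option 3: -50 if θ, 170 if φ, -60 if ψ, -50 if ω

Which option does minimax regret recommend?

Option 1

Column bests: θ=220, φ=230, ψ=70, ω=240.
Option 1 regrets: 0, 0, 70, 0 → max 70
Option 2 regrets: 30, 210, 0, 160 → max 210
Option 3 regrets: 270, 60, 130, 290 → max 290
Smallest max regret = 70 → Option 1.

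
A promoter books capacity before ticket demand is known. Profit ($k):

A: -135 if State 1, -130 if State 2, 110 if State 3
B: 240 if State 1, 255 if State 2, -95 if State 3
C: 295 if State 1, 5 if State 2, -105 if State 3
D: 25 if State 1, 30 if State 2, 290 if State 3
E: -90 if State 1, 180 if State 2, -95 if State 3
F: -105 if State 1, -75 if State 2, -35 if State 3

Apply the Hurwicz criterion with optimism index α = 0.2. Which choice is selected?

D

A: 0.2·110 + 0.8·(-135) = -86
B: 0.2·255 + 0.8·(-95) = -25
C: 0.2·295 + 0.8·(-105) = -25
D: 0.2·290 + 0.8·25 = 78
E: 0.2·180 + 0.8·(-95) = -40
F: 0.2·(-35) + 0.8·(-105) = -91
Highest Hurwicz score = 78 → D.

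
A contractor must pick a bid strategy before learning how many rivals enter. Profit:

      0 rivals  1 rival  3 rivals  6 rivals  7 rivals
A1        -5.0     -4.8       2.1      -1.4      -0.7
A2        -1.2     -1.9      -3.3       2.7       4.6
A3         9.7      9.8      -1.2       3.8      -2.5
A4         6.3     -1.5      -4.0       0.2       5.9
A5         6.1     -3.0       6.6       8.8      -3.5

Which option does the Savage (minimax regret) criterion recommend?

Column bests: 0 rivals=9.7, 1 rival=9.8, 3 rivals=6.6, 6 rivals=8.8, 7 rivals=5.9.
A1 regrets: 14.7, 14.6, 4.5, 10.2, 6.6 → max 14.7
A2 regrets: 10.9, 11.7, 9.9, 6.1, 1.3 → max 11.7
A3 regrets: 0.0, 0.0, 7.8, 5.0, 8.4 → max 8.4
A4 regrets: 3.4, 11.3, 10.6, 8.6, 0.0 → max 11.3
A5 regrets: 3.6, 12.8, 0.0, 0.0, 9.4 → max 12.8
Smallest max regret = 8.4 → A3.

A3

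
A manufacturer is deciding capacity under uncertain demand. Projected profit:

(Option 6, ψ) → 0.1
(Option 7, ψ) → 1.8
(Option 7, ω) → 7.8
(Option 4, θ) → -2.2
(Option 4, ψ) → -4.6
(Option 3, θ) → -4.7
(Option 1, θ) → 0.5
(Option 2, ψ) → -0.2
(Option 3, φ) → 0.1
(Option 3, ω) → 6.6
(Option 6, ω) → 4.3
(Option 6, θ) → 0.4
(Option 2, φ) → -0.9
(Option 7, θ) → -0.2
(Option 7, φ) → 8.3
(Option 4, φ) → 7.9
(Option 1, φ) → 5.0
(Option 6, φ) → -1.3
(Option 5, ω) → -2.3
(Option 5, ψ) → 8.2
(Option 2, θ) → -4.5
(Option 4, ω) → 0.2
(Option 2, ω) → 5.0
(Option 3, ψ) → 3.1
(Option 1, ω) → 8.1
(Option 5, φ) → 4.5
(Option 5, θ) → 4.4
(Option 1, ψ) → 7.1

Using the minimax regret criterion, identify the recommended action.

Option 1

Column bests: θ=4.4, φ=8.3, ψ=8.2, ω=8.1.
Option 1 regrets: 3.9, 3.3, 1.1, 0.0 → max 3.9
Option 2 regrets: 8.9, 9.2, 8.4, 3.1 → max 9.2
Option 3 regrets: 9.1, 8.2, 5.1, 1.5 → max 9.1
Option 4 regrets: 6.6, 0.4, 12.8, 7.9 → max 12.8
Option 5 regrets: 0.0, 3.8, 0.0, 10.4 → max 10.4
Option 6 regrets: 4.0, 9.6, 8.1, 3.8 → max 9.6
Option 7 regrets: 4.6, 0.0, 6.4, 0.3 → max 6.4
Smallest max regret = 3.9 → Option 1.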